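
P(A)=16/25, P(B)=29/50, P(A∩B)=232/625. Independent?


P(A)×P(B) = 232/625
P(A∩B) = 232/625
Equal ✓ → Independent

Yes, independent


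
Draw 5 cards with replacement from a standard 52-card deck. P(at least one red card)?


P(not a red card) = 26/52 = 1/2
P(none in 5 draws) = (1/2)^5 = 1/32
P(≥1 red card) = 1 - 1/32 = 31/32

P = 31/32 ≈ 96.88%


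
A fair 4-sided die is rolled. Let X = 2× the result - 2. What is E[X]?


E[die] = (1+4)/2 = 5/2
E[X] = 2×5/2 - 2 = 3

E[X] = 3


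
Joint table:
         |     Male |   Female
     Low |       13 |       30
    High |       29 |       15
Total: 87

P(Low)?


P(Low) = (13+30)/87 = 43/87

P(Low) = 43/87 ≈ 49.43%


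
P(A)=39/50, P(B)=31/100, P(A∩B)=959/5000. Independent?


P(A)×P(B) = 1209/5000
P(A∩B) = 959/5000
Not equal → NOT independent

No, not independent


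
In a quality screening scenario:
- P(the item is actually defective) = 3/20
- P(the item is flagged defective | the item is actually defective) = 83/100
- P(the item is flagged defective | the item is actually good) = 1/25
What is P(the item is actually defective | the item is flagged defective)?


Using Bayes' theorem:
P(A|B) = P(B|A)·P(A) / P(B)

P(the item is flagged defective) = 83/100 × 3/20 + 1/25 × 17/20
= 249/2000 + 17/500 = 317/2000

P(the item is actually defective|the item is flagged defective) = (249/2000) / (317/2000) = 249/317

P(the item is actually defective|the item is flagged defective) = 249/317 ≈ 78.55%


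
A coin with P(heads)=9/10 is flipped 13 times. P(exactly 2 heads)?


Binomial: P(X=2) = C(13,2)×p^2×(1-p)^11
= 78 × 81/100 × 1/100000000000 = 3159/5000000000000

P(X=2) = 3159/5000000000000 ≈ 0.00%


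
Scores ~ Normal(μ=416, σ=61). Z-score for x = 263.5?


z = (x - μ)/σ = (263.5 - 416)/61 = -2.5

z = -2.5


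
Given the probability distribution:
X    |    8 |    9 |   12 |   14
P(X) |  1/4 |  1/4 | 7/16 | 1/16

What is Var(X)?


E[X] = 83/8
E[X²] = 223/2
Var(X) = E[X²] - (E[X])² = 223/2 - 6889/64 = 247/64

Var(X) = 247/64 ≈ 3.8594


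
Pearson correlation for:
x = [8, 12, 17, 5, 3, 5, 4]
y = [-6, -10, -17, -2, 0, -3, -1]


n=7, Σx=54, Σy=-39, Σxy=-486, Σx²=572, Σy²=439
r = (7×(-486) - 54×(-39))/√((7×572 - 54²)(7×439 - (-39)²))
= -1296/√(1088×1552) = -1296/√1688576 ≈ -1296/1299.4522 ≈ -0.9973

r ≈ -0.9973


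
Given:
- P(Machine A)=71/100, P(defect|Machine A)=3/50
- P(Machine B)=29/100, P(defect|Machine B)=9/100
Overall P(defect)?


P(B) = Σ P(B|Aᵢ)×P(Aᵢ)
  3/50×71/100 = 213/5000
  9/100×29/100 = 261/10000
Sum = 687/10000

P(defect) = 687/10000 ≈ 6.87%


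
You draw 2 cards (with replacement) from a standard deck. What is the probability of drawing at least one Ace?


P(not a Ace) = 48/52 = 12/13
P(none in 2 draws) = (12/13)^2 = 144/169
P(≥1 Ace) = 1 - 144/169 = 25/169

P = 25/169 ≈ 14.79%


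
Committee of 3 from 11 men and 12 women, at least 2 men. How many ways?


Count by #men:
  2M,1W: C(11,2)×C(12,1)=660
  3M,0W: C(11,3)×C(12,0)=165
Total = 825

825


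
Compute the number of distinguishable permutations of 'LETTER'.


Letters: 6, freq: {'L': 1, 'E': 2, 'T': 2, 'R': 1}
6!/(1!×2!×2!×1!) = 720/4 = 180

180


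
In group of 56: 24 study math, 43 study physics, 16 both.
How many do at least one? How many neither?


|A∪B| = 24+43-16 = 51
Neither = 56-51 = 5

At least one: 51; Neither: 5


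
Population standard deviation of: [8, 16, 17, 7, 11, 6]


Mean = 65/6
  (8-65/6)²=289/36
  (16-65/6)²=961/36
  (17-65/6)²=1369/36
  (7-65/6)²=529/36
  (11-65/6)²=1/36
  (6-65/6)²=841/36
Σ(x-μ)² = 665/6
σ² = (665/6)/6 = 665/36

σ = √(665/36) ≈ 4.2979


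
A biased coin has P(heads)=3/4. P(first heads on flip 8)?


Geometric: P(X=8) = (1-p)^(k-1)×p = (1/4)^7×3/4 = 3/65536

P(X=8) = 3/65536 ≈ 0.00%


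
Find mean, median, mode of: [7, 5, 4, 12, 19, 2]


Sorted: [2, 4, 5, 7, 12, 19]
Mean = 49/6
Median = 6
Freq: {7: 1, 5: 1, 4: 1, 12: 1, 19: 1, 2: 1}
Mode: No mode

Mean=49/6, Median=6, Mode=No mode


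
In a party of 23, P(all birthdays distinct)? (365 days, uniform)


P(all different) = Π(365-i)/365 for i=0..22
= (365/365)×(364/365)×...×(343/365)
= 0.492703

P ≈ 0.4927 ≈ 49.27%


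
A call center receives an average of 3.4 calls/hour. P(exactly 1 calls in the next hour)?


Poisson(λ=3.4): P(X=1) = e^(-λ)×λ^k/k!
= e^(-3.4) × 3.4^1 / 1!
≈ 0.03337326996 × 3.4 / 1 ≈ 0.113469

P(X=1) ≈ 0.113469 ≈ 11.35%


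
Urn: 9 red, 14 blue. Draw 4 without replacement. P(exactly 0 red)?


Hypergeometric: C(9,0)×C(14,4)/C(23,4)
= 1×1001/8855 = 13/115

P(X=0) = 13/115 ≈ 11.30%


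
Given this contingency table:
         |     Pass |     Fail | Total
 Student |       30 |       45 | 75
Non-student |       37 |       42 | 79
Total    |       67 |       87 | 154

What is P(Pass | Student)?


P(Pass | Student) = 30/(30+45) = 30/75 = 2/5

P(Pass|Student) = 2/5 ≈ 40.00%


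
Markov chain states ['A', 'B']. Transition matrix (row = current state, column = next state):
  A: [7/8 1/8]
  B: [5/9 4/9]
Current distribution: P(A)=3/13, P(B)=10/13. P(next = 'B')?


P(next=B) = Σᵢ P(now=i)×P(i→B)
= 3/13×1/8 + 10/13×4/9
= 3/104 + 40/117 = 347/936

P = 347/936 ≈ 0.3707


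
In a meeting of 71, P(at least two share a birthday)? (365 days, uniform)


P(all different) = Π(365-i)/365 for i=0..70
= 0.000679
P(match) = 1 - 0.000679 = 0.999321

P ≈ 0.9993 ≈ 99.93%


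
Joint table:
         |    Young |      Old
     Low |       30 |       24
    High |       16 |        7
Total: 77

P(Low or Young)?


P(Low∨Young) = P(Low) + P(Young) - P(Low∧Young)
= (54 + 46 - 30)/77 = 70/77 = 10/11

P = 10/11 ≈ 90.91%


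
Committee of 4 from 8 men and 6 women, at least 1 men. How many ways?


Count by #men:
  1M,3W: C(8,1)×C(6,3)=160
  2M,2W: C(8,2)×C(6,2)=420
  3M,1W: C(8,3)×C(6,1)=336
  4M,0W: C(8,4)×C(6,0)=70
Total = 986

986


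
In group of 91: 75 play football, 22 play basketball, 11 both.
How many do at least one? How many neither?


|A∪B| = 75+22-11 = 86
Neither = 91-86 = 5

At least one: 86; Neither: 5


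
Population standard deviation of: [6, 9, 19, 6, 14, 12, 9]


Mean = 75/7
  (6-75/7)²=1089/49
  (9-75/7)²=144/49
  (19-75/7)²=3364/49
  (6-75/7)²=1089/49
  (14-75/7)²=529/49
  (12-75/7)²=81/49
  (9-75/7)²=144/49
Σ(x-μ)² = 920/7
σ² = (920/7)/7 = 920/49

σ = √(920/49) ≈ 4.3331


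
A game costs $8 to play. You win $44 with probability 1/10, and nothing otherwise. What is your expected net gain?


E[gain] = (44-8)×1/10 + (-8)×9/10
= 18/5 - 36/5 = -18/5

Expected net gain = $-18/5 ≈ $-3.60


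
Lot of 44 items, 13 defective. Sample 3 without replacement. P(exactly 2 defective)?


Hypergeometric: C(13,2)×C(31,1)/C(44,3)
= 78×31/13244 = 1209/6622

P(X=2) = 1209/6622 ≈ 18.26%


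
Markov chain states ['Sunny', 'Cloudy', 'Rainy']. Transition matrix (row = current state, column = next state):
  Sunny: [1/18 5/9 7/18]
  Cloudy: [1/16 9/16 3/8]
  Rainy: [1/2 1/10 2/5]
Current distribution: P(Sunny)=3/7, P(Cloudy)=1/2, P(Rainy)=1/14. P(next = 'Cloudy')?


P(next=Cloudy) = Σᵢ P(now=i)×P(i→Cloudy)
= 3/7×5/9 + 1/2×9/16 + 1/14×1/10
= 5/21 + 9/32 + 1/140 = 1769/3360

P = 1769/3360 ≈ 0.5265


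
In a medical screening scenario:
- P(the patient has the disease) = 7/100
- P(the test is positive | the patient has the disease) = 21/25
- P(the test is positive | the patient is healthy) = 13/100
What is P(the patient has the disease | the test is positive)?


Using Bayes' theorem:
P(A|B) = P(B|A)·P(A) / P(B)

P(the test is positive) = 21/25 × 7/100 + 13/100 × 93/100
= 147/2500 + 1209/10000 = 1797/10000

P(the patient has the disease|the test is positive) = (147/2500) / (1797/10000) = 196/599

P(the patient has the disease|the test is positive) = 196/599 ≈ 32.72%


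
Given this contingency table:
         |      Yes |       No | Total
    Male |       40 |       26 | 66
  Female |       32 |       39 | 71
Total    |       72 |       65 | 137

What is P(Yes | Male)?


P(Yes | Male) = 40/(40+26) = 40/66 = 20/33

P(Yes|Male) = 20/33 ≈ 60.61%


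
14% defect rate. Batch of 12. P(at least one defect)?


P(all good) = (43/50)^12 = 39959630797262576401/244140625000000000000
P(≥1 defect) = 204180994202737423599/244140625000000000000

P = 204180994202737423599/244140625000000000000 ≈ 83.63%


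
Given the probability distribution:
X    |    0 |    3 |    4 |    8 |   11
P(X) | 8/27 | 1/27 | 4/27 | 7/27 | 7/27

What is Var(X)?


E[X] = 152/27
E[X²] = 152/3
Var(X) = E[X²] - (E[X])² = 152/3 - 23104/729 = 13832/729

Var(X) = 13832/729 ≈ 18.9739


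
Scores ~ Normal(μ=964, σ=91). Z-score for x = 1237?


z = (x - μ)/σ = (1237 - 964)/91 = 3.0

z = 3.0


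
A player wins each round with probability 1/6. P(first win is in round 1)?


Geometric: P(X=1) = (1-p)^(k-1)×p = (5/6)^0×1/6 = 1/6

P(X=1) = 1/6 ≈ 16.67%


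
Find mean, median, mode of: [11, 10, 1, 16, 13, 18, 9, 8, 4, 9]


Sorted: [1, 4, 8, 9, 9, 10, 11, 13, 16, 18]
Mean = 99/10
Median = 19/2
Freq: {11: 1, 10: 1, 1: 1, 16: 1, 13: 1, 18: 1, 9: 2, 8: 1, 4: 1}
Mode: [9]

Mean=99/10, Median=19/2, Mode=9


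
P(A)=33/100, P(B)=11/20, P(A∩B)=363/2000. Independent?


P(A)×P(B) = 363/2000
P(A∩B) = 363/2000
Equal ✓ → Independent

Yes, independent


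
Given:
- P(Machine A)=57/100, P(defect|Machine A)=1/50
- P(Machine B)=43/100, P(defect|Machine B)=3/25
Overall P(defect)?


P(B) = Σ P(B|Aᵢ)×P(Aᵢ)
  1/50×57/100 = 57/5000
  3/25×43/100 = 129/2500
Sum = 63/1000

P(defect) = 63/1000 ≈ 6.30%


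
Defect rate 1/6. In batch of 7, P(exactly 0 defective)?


Binomial: P(X=0) = C(7,0)×p^0×(1-p)^7
= 1 × 1 × 78125/279936 = 78125/279936

P(X=0) = 78125/279936 ≈ 27.91%


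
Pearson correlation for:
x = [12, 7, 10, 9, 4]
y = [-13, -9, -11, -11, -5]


n=5, Σx=42, Σy=-49, Σxy=-448, Σx²=390, Σy²=517
r = (5×(-448) - 42×(-49))/√((5×390 - 42²)(5×517 - (-49)²))
= -182/√(186×184) = -182/√34224 ≈ -182/184.9973 ≈ -0.9838

r ≈ -0.9838


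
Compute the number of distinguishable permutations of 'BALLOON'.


Letters: 7, freq: {'B': 1, 'A': 1, 'L': 2, 'O': 2, 'N': 1}
7!/(1!×1!×2!×2!×1!) = 5040/4 = 1260

1260


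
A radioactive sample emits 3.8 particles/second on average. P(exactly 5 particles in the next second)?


Poisson(λ=3.8): P(X=5) = e^(-λ)×λ^k/k!
= e^(-3.8) × 3.8^5 / 5!
≈ 0.02237077186 × 792.35168 / 120 ≈ 0.147713

P(X=5) ≈ 0.147713 ≈ 14.77%


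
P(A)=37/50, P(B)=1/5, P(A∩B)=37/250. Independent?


P(A)×P(B) = 37/250
P(A∩B) = 37/250
Equal ✓ → Independent

Yes, independent


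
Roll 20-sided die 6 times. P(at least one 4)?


P(no 4)^6 = (19/20)^6 = 47045881/64000000
P(≥1) = 1 - 47045881/64000000 = 16954119/64000000

P = 16954119/64000000 ≈ 26.49%


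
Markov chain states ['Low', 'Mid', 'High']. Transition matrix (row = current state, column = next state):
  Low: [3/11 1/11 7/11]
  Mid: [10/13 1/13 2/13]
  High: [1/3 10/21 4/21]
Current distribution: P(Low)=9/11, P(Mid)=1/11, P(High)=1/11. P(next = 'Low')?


P(next=Low) = Σᵢ P(now=i)×P(i→Low)
= 9/11×3/11 + 1/11×10/13 + 1/11×1/3
= 27/121 + 10/143 + 1/33 = 1526/4719

P = 1526/4719 ≈ 0.3234


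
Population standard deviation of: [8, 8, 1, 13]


Mean = 30/4 = 15/2
  (8-15/2)²=1/4
  (8-15/2)²=1/4
  (1-15/2)²=169/4
  (13-15/2)²=121/4
Σ(x-μ)² = 73
σ² = 73/4

σ = √(73/4) ≈ 4.2720


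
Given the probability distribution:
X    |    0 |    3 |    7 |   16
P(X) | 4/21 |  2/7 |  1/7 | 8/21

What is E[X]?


E[X] = Σ x·P(X=x)
= (0)×(4/21) + (3)×(2/7) + (7)×(1/7) + (16)×(8/21)
= 167/21

E[X] = 167/21


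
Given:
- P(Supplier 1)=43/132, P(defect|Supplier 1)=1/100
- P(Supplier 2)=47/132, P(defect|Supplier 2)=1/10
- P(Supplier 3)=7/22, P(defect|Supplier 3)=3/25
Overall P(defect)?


P(B) = Σ P(B|Aᵢ)×P(Aᵢ)
  1/100×43/132 = 43/13200
  1/10×47/132 = 47/1320
  3/25×7/22 = 21/550
Sum = 339/4400

P(defect) = 339/4400 ≈ 7.70%


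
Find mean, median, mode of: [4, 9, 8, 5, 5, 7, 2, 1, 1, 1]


Sorted: [1, 1, 1, 2, 4, 5, 5, 7, 8, 9]
Mean = 43/10
Median = 9/2
Freq: {4: 1, 9: 1, 8: 1, 5: 2, 7: 1, 2: 1, 1: 3}
Mode: [1]

Mean=43/10, Median=9/2, Mode=1


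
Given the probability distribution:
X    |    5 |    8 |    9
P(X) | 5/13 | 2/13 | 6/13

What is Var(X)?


E[X] = 95/13
E[X²] = 739/13
Var(X) = E[X²] - (E[X])² = 739/13 - 9025/169 = 582/169

Var(X) = 582/169 ≈ 3.4438


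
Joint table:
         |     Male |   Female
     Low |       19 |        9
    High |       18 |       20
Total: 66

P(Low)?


P(Low) = (19+9)/66 = 28/66 = 14/33

P(Low) = 14/33 ≈ 42.42%


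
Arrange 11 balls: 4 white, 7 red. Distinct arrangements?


11!/(4!×7!) = 330

330


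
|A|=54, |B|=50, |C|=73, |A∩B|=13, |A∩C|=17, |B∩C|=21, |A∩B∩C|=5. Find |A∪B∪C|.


|A∪B∪C| = 54+50+73-13-17-21+5 = 131

|A∪B∪C| = 131


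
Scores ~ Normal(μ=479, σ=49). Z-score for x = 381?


z = (x - μ)/σ = (381 - 479)/49 = -2.0

z = -2.0


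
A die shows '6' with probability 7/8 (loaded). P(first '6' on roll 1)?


Geometric: P(X=1) = (1-p)^(k-1)×p = (1/8)^0×7/8 = 7/8

P(X=1) = 7/8 ≈ 87.50%


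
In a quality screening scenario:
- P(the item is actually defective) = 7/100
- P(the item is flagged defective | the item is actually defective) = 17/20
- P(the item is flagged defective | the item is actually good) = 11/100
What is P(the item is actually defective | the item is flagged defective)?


Using Bayes' theorem:
P(A|B) = P(B|A)·P(A) / P(B)

P(the item is flagged defective) = 17/20 × 7/100 + 11/100 × 93/100
= 119/2000 + 1023/10000 = 809/5000

P(the item is actually defective|the item is flagged defective) = (119/2000) / (809/5000) = 595/1618

P(the item is actually defective|the item is flagged defective) = 595/1618 ≈ 36.77%


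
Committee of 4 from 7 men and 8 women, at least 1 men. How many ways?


Count by #men:
  1M,3W: C(7,1)×C(8,3)=392
  2M,2W: C(7,2)×C(8,2)=588
  3M,1W: C(7,3)×C(8,1)=280
  4M,0W: C(7,4)×C(8,0)=35
Total = 1295

1295


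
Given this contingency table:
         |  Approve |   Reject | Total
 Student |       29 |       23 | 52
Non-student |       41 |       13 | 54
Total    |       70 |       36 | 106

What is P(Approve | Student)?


P(Approve | Student) = 29/(29+23) = 29/52

P(Approve|Student) = 29/52 ≈ 55.77%


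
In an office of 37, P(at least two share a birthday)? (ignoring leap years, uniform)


P(all different) = Π(365-i)/365 for i=0..36
= 0.151266
P(match) = 1 - 0.151266 = 0.848734

P ≈ 0.8487 ≈ 84.87%


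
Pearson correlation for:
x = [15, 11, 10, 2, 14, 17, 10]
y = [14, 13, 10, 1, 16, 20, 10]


n=7, Σx=79, Σy=84, Σxy=1119, Σx²=1035, Σy²=1222
r = (7×1119 - 79×84)/√((7×1035 - 79²)(7×1222 - 84²))
= 1197/√(1004×1498) = 1197/√1503992 ≈ 1197/1226.3735 ≈ 0.9760

r ≈ 0.9760


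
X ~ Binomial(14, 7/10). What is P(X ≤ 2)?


P(X ≤ 2) = Σ P(X=i) for i=0..2
P(X=0) = 4782969/100000000000000
P(X=1) = 78121827/50000000000000
P(X=2) = 2369695419/100000000000000
Sum = 1265361021/50000000000000

P(X ≤ 2) = 1265361021/50000000000000 ≈ 0.00%


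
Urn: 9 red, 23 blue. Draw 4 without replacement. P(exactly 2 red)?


Hypergeometric: C(9,2)×C(23,2)/C(32,4)
= 36×253/35960 = 2277/8990

P(X=2) = 2277/8990 ≈ 25.33%


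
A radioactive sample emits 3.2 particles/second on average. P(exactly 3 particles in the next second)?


Poisson(λ=3.2): P(X=3) = e^(-λ)×λ^k/k!
= e^(-3.2) × 3.2^3 / 3!
≈ 0.04076220398 × 32.768 / 6 ≈ 0.222616

P(X=3) ≈ 0.222616 ≈ 22.26%


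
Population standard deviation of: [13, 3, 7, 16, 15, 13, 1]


Mean = 68/7
  (13-68/7)²=529/49
  (3-68/7)²=2209/49
  (7-68/7)²=361/49
  (16-68/7)²=1936/49
  (15-68/7)²=1369/49
  (13-68/7)²=529/49
  (1-68/7)²=3721/49
Σ(x-μ)² = 1522/7
σ² = (1522/7)/7 = 1522/49

σ = √(1522/49) ≈ 5.5733


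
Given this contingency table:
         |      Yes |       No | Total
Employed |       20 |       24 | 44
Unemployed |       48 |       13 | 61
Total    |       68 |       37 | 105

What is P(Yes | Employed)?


P(Yes | Employed) = 20/(20+24) = 20/44 = 5/11

P(Yes|Employed) = 5/11 ≈ 45.45%


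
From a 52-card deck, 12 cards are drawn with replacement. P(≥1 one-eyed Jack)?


P(not a one-eyed Jack) = 50/52 = 25/26
P(none in 12 draws) = (25/26)^12 = 59604644775390625/95428956661682176
P(≥1 one-eyed Jack) = 1 - 59604644775390625/95428956661682176 = 35824311886291551/95428956661682176

P = 35824311886291551/95428956661682176 ≈ 37.54%


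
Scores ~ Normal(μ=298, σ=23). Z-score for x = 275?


z = (x - μ)/σ = (275 - 298)/23 = -1.0

z = -1.0


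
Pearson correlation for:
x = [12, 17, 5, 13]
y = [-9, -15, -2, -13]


n=4, Σx=47, Σy=-39, Σxy=-542, Σx²=627, Σy²=479
r = (4×(-542) - 47×(-39))/√((4×627 - 47²)(4×479 - (-39)²))
= -335/√(299×395) = -335/√118105 ≈ -335/343.6641 ≈ -0.9748

r ≈ -0.9748


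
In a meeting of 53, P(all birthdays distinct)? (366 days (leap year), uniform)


P(all different) = Π(366-i)/366 for i=0..52
= (366/366)×(365/366)×...×(314/366)
= 0.019079

P ≈ 0.0191 ≈ 1.91%


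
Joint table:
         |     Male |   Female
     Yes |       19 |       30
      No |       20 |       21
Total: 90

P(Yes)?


P(Yes) = (19+30)/90 = 49/90

P(Yes) = 49/90 ≈ 54.44%


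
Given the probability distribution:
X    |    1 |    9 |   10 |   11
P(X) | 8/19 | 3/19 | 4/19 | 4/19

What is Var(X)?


E[X] = 119/19
E[X²] = 1135/19
Var(X) = E[X²] - (E[X])² = 1135/19 - 14161/361 = 7404/361

Var(X) = 7404/361 ≈ 20.5097


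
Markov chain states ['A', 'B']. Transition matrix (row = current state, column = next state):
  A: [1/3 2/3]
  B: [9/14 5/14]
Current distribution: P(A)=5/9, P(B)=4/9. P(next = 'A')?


P(next=A) = Σᵢ P(now=i)×P(i→A)
= 5/9×1/3 + 4/9×9/14
= 5/27 + 2/7 = 89/189

P = 89/189 ≈ 0.4709


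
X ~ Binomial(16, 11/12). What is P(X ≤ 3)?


P(X ≤ 3) = Σ P(X=i) for i=0..3
P(X=0) = 1/184884258895036416
P(X=1) = 11/11555266180939776
P(X=2) = 605/7703510787293184
P(X=3) = 46585/11555266180939776
Sum = 760057/184884258895036416

P(X ≤ 3) = 760057/184884258895036416 ≈ 0.00%


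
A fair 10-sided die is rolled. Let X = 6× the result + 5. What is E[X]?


E[die] = (1+10)/2 = 11/2
E[X] = 6×11/2 + 5 = 38

E[X] = 38


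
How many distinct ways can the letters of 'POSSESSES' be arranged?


Letters: 9, freq: {'P': 1, 'O': 1, 'S': 5, 'E': 2}
9!/(1!×1!×5!×2!) = 362880/240 = 1512

1512


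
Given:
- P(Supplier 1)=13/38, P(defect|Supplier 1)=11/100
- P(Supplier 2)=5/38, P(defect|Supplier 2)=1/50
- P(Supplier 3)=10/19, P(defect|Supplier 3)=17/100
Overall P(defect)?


P(B) = Σ P(B|Aᵢ)×P(Aᵢ)
  11/100×13/38 = 143/3800
  1/50×5/38 = 1/380
  17/100×10/19 = 17/190
Sum = 493/3800

P(defect) = 493/3800 ≈ 12.97%


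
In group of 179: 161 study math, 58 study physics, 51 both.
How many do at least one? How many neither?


|A∪B| = 161+58-51 = 168
Neither = 179-168 = 11

At least one: 168; Neither: 11


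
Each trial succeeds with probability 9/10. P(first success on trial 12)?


Geometric: P(X=12) = (1-p)^(k-1)×p = (1/10)^11×9/10 = 9/1000000000000

P(X=12) = 9/1000000000000 ≈ 0.00%


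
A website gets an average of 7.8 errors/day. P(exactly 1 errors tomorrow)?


Poisson(λ=7.8): P(X=1) = e^(-λ)×λ^k/k!
= e^(-7.8) × 7.8^1 / 1!
≈ 0.000409734979 × 7.8 / 1 ≈ 0.003196

P(X=1) ≈ 0.003196 ≈ 0.32%


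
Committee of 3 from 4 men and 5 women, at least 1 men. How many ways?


Count by #men:
  1M,2W: C(4,1)×C(5,2)=40
  2M,1W: C(4,2)×C(5,1)=30
  3M,0W: C(4,3)×C(5,0)=4
Total = 74

74


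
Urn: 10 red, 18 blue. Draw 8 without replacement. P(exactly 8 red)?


Hypergeometric: C(10,8)×C(18,0)/C(28,8)
= 45×1/3108105 = 1/69069

P(X=8) = 1/69069 ≈ 0.00%


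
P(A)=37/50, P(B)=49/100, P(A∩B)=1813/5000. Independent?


P(A)×P(B) = 1813/5000
P(A∩B) = 1813/5000
Equal ✓ → Independent

Yes, independent


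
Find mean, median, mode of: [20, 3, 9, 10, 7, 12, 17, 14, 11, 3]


Sorted: [3, 3, 7, 9, 10, 11, 12, 14, 17, 20]
Mean = 106/10 = 53/5
Median = 21/2
Freq: {20: 1, 3: 2, 9: 1, 10: 1, 7: 1, 12: 1, 17: 1, 14: 1, 11: 1}
Mode: [3]

Mean=53/5, Median=21/2, Mode=3


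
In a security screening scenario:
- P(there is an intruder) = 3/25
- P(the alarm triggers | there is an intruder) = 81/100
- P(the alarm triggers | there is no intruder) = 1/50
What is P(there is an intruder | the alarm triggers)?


Using Bayes' theorem:
P(A|B) = P(B|A)·P(A) / P(B)

P(the alarm triggers) = 81/100 × 3/25 + 1/50 × 22/25
= 243/2500 + 11/625 = 287/2500

P(there is an intruder|the alarm triggers) = (243/2500) / (287/2500) = 243/287

P(there is an intruder|the alarm triggers) = 243/287 ≈ 84.67%


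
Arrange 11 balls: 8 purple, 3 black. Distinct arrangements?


11!/(8!×3!) = 165

165


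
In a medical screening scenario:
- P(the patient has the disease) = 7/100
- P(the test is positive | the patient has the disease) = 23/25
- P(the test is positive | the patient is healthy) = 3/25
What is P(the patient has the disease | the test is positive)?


Using Bayes' theorem:
P(A|B) = P(B|A)·P(A) / P(B)

P(the test is positive) = 23/25 × 7/100 + 3/25 × 93/100
= 161/2500 + 279/2500 = 22/125

P(the patient has the disease|the test is positive) = (161/2500) / (22/125) = 161/440

P(the patient has the disease|the test is positive) = 161/440 ≈ 36.59%


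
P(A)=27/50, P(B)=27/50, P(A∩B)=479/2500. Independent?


P(A)×P(B) = 729/2500
P(A∩B) = 479/2500
Not equal → NOT independent

No, not independent


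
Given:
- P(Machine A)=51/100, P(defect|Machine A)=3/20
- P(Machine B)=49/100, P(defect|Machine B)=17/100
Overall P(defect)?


P(B) = Σ P(B|Aᵢ)×P(Aᵢ)
  3/20×51/100 = 153/2000
  17/100×49/100 = 833/10000
Sum = 799/5000

P(defect) = 799/5000 ≈ 15.98%


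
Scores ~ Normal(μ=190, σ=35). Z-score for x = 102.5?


z = (x - μ)/σ = (102.5 - 190)/35 = -2.5

z = -2.5


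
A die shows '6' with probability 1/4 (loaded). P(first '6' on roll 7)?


Geometric: P(X=7) = (1-p)^(k-1)×p = (3/4)^6×1/4 = 729/16384

P(X=7) = 729/16384 ≈ 4.45%


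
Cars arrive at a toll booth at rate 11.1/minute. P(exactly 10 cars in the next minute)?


Poisson(λ=11.1): P(X=10) = e^(-λ)×λ^k/k!
= e^(-11.1) × 11.1^10 / 10!
≈ 1.511232382e-05 × 28394209860.7 / 3628800 ≈ 0.118249

P(X=10) ≈ 0.118249 ≈ 11.82%


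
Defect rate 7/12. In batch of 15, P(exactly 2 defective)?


Binomial: P(X=2) = C(15,2)×p^2×(1-p)^13
= 105 × 49/144 × 1220703125/106993205379072 = 2093505859375/5135673858195456

P(X=2) = 2093505859375/5135673858195456 ≈ 0.04%


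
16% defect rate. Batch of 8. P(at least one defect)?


P(all good) = (21/25)^8 = 37822859361/152587890625
P(≥1 defect) = 114765031264/152587890625

P = 114765031264/152587890625 ≈ 75.21%


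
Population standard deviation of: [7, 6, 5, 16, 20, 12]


Mean = 66/6 = 11
  (7-11)²=16
  (6-11)²=25
  (5-11)²=36
  (16-11)²=25
  (20-11)²=81
  (12-11)²=1
Σ(x-μ)² = 184
σ² = 184/6 = 92/3

σ = √(92/3) ≈ 5.5377


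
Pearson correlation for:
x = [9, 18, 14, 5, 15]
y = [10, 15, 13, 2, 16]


n=5, Σx=61, Σy=56, Σxy=792, Σx²=851, Σy²=754
r = (5×792 - 61×56)/√((5×851 - 61²)(5×754 - 56²))
= 544/√(534×634) = 544/√338556 ≈ 544/581.8557 ≈ 0.9349

r ≈ 0.9349


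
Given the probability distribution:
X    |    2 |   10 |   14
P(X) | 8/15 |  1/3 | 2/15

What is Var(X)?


E[X] = 94/15
E[X²] = 308/5
Var(X) = E[X²] - (E[X])² = 308/5 - 8836/225 = 5024/225

Var(X) = 5024/225 ≈ 22.3289


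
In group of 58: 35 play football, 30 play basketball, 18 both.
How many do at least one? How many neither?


|A∪B| = 35+30-18 = 47
Neither = 58-47 = 11

At least one: 47; Neither: 11


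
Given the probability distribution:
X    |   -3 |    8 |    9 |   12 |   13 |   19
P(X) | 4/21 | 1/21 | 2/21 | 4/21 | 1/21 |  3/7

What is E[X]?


E[X] = Σ x·P(X=x)
= (-3)×(4/21) + (8)×(1/21) + (9)×(2/21) + (12)×(4/21) + (13)×(1/21) + (19)×(3/7)
= 82/7

E[X] = 82/7


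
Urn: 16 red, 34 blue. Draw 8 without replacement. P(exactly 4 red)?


Hypergeometric: C(16,4)×C(34,4)/C(50,8)
= 1820×46376/536878650 = 109616/697245

P(X=4) = 109616/697245 ≈ 15.72%


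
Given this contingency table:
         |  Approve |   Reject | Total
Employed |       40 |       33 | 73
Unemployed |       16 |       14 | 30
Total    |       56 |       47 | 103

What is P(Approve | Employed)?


P(Approve | Employed) = 40/(40+33) = 40/73

P(Approve|Employed) = 40/73 ≈ 54.79%


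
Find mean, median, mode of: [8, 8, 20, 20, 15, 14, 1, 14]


Sorted: [1, 8, 8, 14, 14, 15, 20, 20]
Mean = 100/8 = 25/2
Median = 14
Freq: {8: 2, 20: 2, 15: 1, 14: 2, 1: 1}
Mode: [8, 14, 20]

Mean=25/2, Median=14, Mode=[8, 14, 20]


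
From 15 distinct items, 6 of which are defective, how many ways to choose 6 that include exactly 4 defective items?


Choose 4 of the 6 defective items and 2 of the other 9 items:
C(6,4)×C(9,2) = 15×36 = 540

540


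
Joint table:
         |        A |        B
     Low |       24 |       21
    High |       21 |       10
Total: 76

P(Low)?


P(Low) = (24+21)/76 = 45/76

P(Low) = 45/76 ≈ 59.21%


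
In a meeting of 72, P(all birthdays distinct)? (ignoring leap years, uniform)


P(all different) = Π(365-i)/365 for i=0..71
= (365/365)×(364/365)×...×(294/365)
= 0.000547

P ≈ 0.0005 ≈ 0.05%


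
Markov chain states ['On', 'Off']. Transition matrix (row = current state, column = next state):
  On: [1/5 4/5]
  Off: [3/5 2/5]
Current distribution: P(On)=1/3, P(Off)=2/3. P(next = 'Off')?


P(next=Off) = Σᵢ P(now=i)×P(i→Off)
= 1/3×4/5 + 2/3×2/5
= 4/15 + 4/15 = 8/15

P = 8/15 ≈ 0.5333


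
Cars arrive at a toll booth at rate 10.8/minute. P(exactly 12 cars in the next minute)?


Poisson(λ=10.8): P(X=12) = e^(-λ)×λ^k/k!
= e^(-10.8) × 10.8^12 / 12!
≈ 2.039950341e-05 × 2.51817011682e+12 / 479001600 ≈ 0.107243

P(X=12) ≈ 0.107243 ≈ 10.72%


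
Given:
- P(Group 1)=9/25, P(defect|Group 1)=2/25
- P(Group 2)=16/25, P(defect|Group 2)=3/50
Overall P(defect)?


P(B) = Σ P(B|Aᵢ)×P(Aᵢ)
  2/25×9/25 = 18/625
  3/50×16/25 = 24/625
Sum = 42/625

P(defect) = 42/625 ≈ 6.72%


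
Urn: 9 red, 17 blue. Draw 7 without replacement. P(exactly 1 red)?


Hypergeometric: C(9,1)×C(17,6)/C(26,7)
= 9×12376/657800 = 1071/6325

P(X=1) = 1071/6325 ≈ 16.93%


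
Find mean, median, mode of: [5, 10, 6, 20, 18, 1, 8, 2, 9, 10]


Sorted: [1, 2, 5, 6, 8, 9, 10, 10, 18, 20]
Mean = 89/10
Median = 17/2
Freq: {5: 1, 10: 2, 6: 1, 20: 1, 18: 1, 1: 1, 8: 1, 2: 1, 9: 1}
Mode: [10]

Mean=89/10, Median=17/2, Mode=10


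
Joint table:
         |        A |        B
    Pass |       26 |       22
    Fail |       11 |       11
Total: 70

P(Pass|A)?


P(Pass|A) = 26/(26+11) = 26/37

P = 26/37 ≈ 70.27%


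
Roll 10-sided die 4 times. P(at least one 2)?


P(no 2)^4 = (9/10)^4 = 6561/10000
P(≥1) = 1 - 6561/10000 = 3439/10000

P = 3439/10000 ≈ 34.39%


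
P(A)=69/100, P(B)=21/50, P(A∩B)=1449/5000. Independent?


P(A)×P(B) = 1449/5000
P(A∩B) = 1449/5000
Equal ✓ → Independent

Yes, independent


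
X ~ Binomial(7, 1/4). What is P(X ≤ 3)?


P(X ≤ 3) = Σ P(X=i) for i=0..3
P(X=0) = 2187/16384
P(X=1) = 5103/16384
P(X=2) = 5103/16384
P(X=3) = 2835/16384
Sum = 3807/4096

P(X ≤ 3) = 3807/4096 ≈ 92.94%


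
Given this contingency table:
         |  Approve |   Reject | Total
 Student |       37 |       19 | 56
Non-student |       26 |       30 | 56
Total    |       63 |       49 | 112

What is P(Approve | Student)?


P(Approve | Student) = 37/(37+19) = 37/56

P(Approve|Student) = 37/56 ≈ 66.07%


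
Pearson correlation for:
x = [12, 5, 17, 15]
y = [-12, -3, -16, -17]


n=4, Σx=49, Σy=-48, Σxy=-686, Σx²=683, Σy²=698
r = (4×(-686) - 49×(-48))/√((4×683 - 49²)(4×698 - (-48)²))
= -392/√(331×488) = -392/√161528 ≈ -392/401.9055 ≈ -0.9754

r ≈ -0.9754


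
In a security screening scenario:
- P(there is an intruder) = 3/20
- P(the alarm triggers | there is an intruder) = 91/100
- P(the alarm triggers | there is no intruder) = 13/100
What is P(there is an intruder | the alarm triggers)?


Using Bayes' theorem:
P(A|B) = P(B|A)·P(A) / P(B)

P(the alarm triggers) = 91/100 × 3/20 + 13/100 × 17/20
= 273/2000 + 221/2000 = 247/1000

P(there is an intruder|the alarm triggers) = (273/2000) / (247/1000) = 21/38

P(there is an intruder|the alarm triggers) = 21/38 ≈ 55.26%


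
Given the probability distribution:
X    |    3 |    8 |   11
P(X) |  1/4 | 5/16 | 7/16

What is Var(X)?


E[X] = 129/16
E[X²] = 1203/16
Var(X) = E[X²] - (E[X])² = 1203/16 - 16641/256 = 2607/256

Var(X) = 2607/256 ≈ 10.1836


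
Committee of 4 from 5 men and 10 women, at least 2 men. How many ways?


Count by #men:
  2M,2W: C(5,2)×C(10,2)=450
  3M,1W: C(5,3)×C(10,1)=100
  4M,0W: C(5,4)×C(10,0)=5
Total = 555

555


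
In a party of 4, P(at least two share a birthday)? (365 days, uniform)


P(all different) = Π(365-i)/365 for i=0..3
= 0.983644
P(match) = 1 - 0.983644 = 0.016356

P ≈ 0.0164 ≈ 1.64%


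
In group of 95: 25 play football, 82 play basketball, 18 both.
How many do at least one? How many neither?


|A∪B| = 25+82-18 = 89
Neither = 95-89 = 6

At least one: 89; Neither: 6


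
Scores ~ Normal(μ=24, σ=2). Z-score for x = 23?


z = (x - μ)/σ = (23 - 24)/2 = -0.5

z = -0.5


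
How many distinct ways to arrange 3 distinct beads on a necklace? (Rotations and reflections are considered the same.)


Free circular arrangements: rotations and reflections both identified.
(n-1)!/2 = 2!/2 = 2/2 = 1

1


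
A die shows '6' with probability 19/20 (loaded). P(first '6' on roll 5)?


Geometric: P(X=5) = (1-p)^(k-1)×p = (1/20)^4×19/20 = 19/3200000

P(X=5) = 19/3200000 ≈ 0.00%


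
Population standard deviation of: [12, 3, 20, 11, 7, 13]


Mean = 66/6 = 11
  (12-11)²=1
  (3-11)²=64
  (20-11)²=81
  (11-11)²=0
  (7-11)²=16
  (13-11)²=4
Σ(x-μ)² = 166
σ² = 166/6 = 83/3

σ = √(83/3) ≈ 5.2599


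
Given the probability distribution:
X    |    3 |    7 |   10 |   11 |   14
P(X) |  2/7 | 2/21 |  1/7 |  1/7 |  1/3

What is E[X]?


E[X] = Σ x·P(X=x)
= (3)×(2/7) + (7)×(2/21) + (10)×(1/7) + (11)×(1/7) + (14)×(1/3)
= 193/21

E[X] = 193/21


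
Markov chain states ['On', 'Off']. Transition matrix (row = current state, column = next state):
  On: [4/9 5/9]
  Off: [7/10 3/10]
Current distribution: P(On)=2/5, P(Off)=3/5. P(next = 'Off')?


P(next=Off) = Σᵢ P(now=i)×P(i→Off)
= 2/5×5/9 + 3/5×3/10
= 2/9 + 9/50 = 181/450

P = 181/450 ≈ 0.4022


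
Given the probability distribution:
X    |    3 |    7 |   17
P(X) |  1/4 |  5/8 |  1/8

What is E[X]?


E[X] = Σ x·P(X=x)
= (3)×(1/4) + (7)×(5/8) + (17)×(1/8)
= 29/4

E[X] = 29/4


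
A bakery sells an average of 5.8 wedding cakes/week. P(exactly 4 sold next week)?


Poisson(λ=5.8): P(X=4) = e^(-λ)×λ^k/k!
= e^(-5.8) × 5.8^4 / 4!
≈ 0.003027554745 × 1131.6496 / 24 ≈ 0.142755

P(X=4) ≈ 0.142755 ≈ 14.28%


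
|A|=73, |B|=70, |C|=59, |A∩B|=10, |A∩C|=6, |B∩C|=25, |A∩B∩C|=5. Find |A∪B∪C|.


|A∪B∪C| = 73+70+59-10-6-25+5 = 166

|A∪B∪C| = 166


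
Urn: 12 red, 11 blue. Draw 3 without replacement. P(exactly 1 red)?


Hypergeometric: C(12,1)×C(11,2)/C(23,3)
= 12×55/1771 = 60/161

P(X=1) = 60/161 ≈ 37.27%


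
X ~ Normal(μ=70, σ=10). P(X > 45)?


z = (45-70)/10 = -2.5
P(X > 45) = 1 - P(Z ≤ -2.5) = 1 - 0.0062 = 0.9938

P(X > 45) ≈ 0.9938


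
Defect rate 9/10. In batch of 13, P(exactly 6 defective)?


Binomial: P(X=6) = C(13,6)×p^6×(1-p)^7
= 1716 × 531441/1000000 × 1/10000000 = 227988189/2500000000000

P(X=6) = 227988189/2500000000000 ≈ 0.01%


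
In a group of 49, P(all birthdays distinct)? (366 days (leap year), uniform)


P(all different) = Π(366-i)/366 for i=0..48
= (366/366)×(365/366)×...×(318/366)
= 0.034553

P ≈ 0.0346 ≈ 3.46%


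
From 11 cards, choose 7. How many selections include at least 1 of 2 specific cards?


Complement: C(11,7) - C(9,7) = 330 - 36 = 294

294


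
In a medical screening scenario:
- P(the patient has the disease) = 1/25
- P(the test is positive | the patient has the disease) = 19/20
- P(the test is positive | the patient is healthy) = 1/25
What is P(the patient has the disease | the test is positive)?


Using Bayes' theorem:
P(A|B) = P(B|A)·P(A) / P(B)

P(the test is positive) = 19/20 × 1/25 + 1/25 × 24/25
= 19/500 + 24/625 = 191/2500

P(the patient has the disease|the test is positive) = (19/500) / (191/2500) = 95/191

P(the patient has the disease|the test is positive) = 95/191 ≈ 49.74%


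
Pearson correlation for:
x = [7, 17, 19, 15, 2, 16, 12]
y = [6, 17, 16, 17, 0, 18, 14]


n=7, Σx=88, Σy=88, Σxy=1346, Σx²=1328, Σy²=1390
r = (7×1346 - 88×88)/√((7×1328 - 88²)(7×1390 - 88²))
= 1678/√(1552×1986) = 1678/√3082272 ≈ 1678/1755.6401 ≈ 0.9558

r ≈ 0.9558


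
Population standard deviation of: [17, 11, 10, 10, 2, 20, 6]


Mean = 76/7
  (17-76/7)²=1849/49
  (11-76/7)²=1/49
  (10-76/7)²=36/49
  (10-76/7)²=36/49
  (2-76/7)²=3844/49
  (20-76/7)²=4096/49
  (6-76/7)²=1156/49
Σ(x-μ)² = 1574/7
σ² = (1574/7)/7 = 1574/49

σ = √(1574/49) ≈ 5.6677


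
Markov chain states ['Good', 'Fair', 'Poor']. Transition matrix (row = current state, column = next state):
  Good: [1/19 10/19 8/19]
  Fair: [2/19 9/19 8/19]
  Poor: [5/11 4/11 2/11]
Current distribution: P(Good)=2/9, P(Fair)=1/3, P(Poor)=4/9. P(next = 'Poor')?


P(next=Poor) = Σᵢ P(now=i)×P(i→Poor)
= 2/9×8/19 + 1/3×8/19 + 4/9×2/11
= 16/171 + 8/57 + 8/99 = 592/1881

P = 592/1881 ≈ 0.3147


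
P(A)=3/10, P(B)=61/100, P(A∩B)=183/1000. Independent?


P(A)×P(B) = 183/1000
P(A∩B) = 183/1000
Equal ✓ → Independent

Yes, independent


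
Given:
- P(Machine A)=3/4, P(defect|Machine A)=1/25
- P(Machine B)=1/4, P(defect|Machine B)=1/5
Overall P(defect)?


P(B) = Σ P(B|Aᵢ)×P(Aᵢ)
  1/25×3/4 = 3/100
  1/5×1/4 = 1/20
Sum = 2/25

P(defect) = 2/25 ≈ 8.00%


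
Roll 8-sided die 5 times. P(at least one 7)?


P(no 7)^5 = (7/8)^5 = 16807/32768
P(≥1) = 1 - 16807/32768 = 15961/32768

P = 15961/32768 ≈ 48.71%


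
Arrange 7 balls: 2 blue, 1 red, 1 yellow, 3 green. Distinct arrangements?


7!/(2!×1!×1!×3!) = 420

420


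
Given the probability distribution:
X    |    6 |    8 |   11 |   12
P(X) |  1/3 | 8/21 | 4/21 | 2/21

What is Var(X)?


E[X] = 58/7
E[X²] = 512/7
Var(X) = E[X²] - (E[X])² = 512/7 - 3364/49 = 220/49

Var(X) = 220/49 ≈ 4.4898


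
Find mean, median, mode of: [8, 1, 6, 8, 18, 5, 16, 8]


Sorted: [1, 5, 6, 8, 8, 8, 16, 18]
Mean = 70/8 = 35/4
Median = 8
Freq: {8: 3, 1: 1, 6: 1, 18: 1, 5: 1, 16: 1}
Mode: [8]

Mean=35/4, Median=8, Mode=8


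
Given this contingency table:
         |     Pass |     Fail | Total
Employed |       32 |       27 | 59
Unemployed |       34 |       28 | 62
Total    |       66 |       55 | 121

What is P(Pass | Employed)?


P(Pass | Employed) = 32/(32+27) = 32/59

P(Pass|Employed) = 32/59 ≈ 54.24%


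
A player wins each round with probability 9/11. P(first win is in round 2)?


Geometric: P(X=2) = (1-p)^(k-1)×p = (2/11)^1×9/11 = 18/121

P(X=2) = 18/121 ≈ 14.88%


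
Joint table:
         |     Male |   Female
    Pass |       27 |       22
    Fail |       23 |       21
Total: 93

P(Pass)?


P(Pass) = (27+22)/93 = 49/93

P(Pass) = 49/93 ≈ 52.69%


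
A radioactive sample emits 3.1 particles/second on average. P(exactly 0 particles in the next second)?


Poisson(λ=3.1): P(X=0) = e^(-λ)×λ^k/k!
= e^(-3.1) × 3.1^0 / 0!
≈ 0.04504920239 × 1 / 1 ≈ 0.045049

P(X=0) ≈ 0.045049 ≈ 4.50%


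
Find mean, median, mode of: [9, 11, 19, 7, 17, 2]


Sorted: [2, 7, 9, 11, 17, 19]
Mean = 65/6
Median = 10
Freq: {9: 1, 11: 1, 19: 1, 7: 1, 17: 1, 2: 1}
Mode: No mode

Mean=65/6, Median=10, Mode=No mode


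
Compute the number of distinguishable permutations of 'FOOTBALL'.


Letters: 8, freq: {'F': 1, 'O': 2, 'T': 1, 'B': 1, 'A': 1, 'L': 2}
8!/(1!×2!×1!×1!×1!×2!) = 40320/4 = 10080

10080


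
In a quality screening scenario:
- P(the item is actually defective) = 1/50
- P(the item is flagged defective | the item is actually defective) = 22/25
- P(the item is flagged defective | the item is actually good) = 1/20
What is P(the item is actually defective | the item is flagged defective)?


Using Bayes' theorem:
P(A|B) = P(B|A)·P(A) / P(B)

P(the item is flagged defective) = 22/25 × 1/50 + 1/20 × 49/50
= 11/625 + 49/1000 = 333/5000

P(the item is actually defective|the item is flagged defective) = (11/625) / (333/5000) = 88/333

P(the item is actually defective|the item is flagged defective) = 88/333 ≈ 26.43%


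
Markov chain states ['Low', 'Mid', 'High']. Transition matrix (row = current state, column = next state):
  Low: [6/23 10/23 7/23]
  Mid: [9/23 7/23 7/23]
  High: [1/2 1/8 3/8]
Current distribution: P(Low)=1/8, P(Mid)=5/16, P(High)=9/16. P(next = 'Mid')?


P(next=Mid) = Σᵢ P(now=i)×P(i→Mid)
= 1/8×10/23 + 5/16×7/23 + 9/16×1/8
= 5/92 + 35/368 + 9/128 = 647/2944

P = 647/2944 ≈ 0.2198


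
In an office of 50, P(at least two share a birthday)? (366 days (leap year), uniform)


P(all different) = Π(366-i)/366 for i=0..49
= 0.029927
P(match) = 1 - 0.029927 = 0.970073

P ≈ 0.9701 ≈ 97.01%


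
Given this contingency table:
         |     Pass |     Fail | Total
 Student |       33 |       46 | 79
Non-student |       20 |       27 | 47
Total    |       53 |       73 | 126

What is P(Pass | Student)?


P(Pass | Student) = 33/(33+46) = 33/79

P(Pass|Student) = 33/79 ≈ 41.77%


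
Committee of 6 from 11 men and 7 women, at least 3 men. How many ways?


Count by #men:
  3M,3W: C(11,3)×C(7,3)=5775
  4M,2W: C(11,4)×C(7,2)=6930
  5M,1W: C(11,5)×C(7,1)=3234
  6M,0W: C(11,6)×C(7,0)=462
Total = 16401

16401


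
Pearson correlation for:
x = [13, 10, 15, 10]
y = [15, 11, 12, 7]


n=4, Σx=48, Σy=45, Σxy=555, Σx²=594, Σy²=539
r = (4×555 - 48×45)/√((4×594 - 48²)(4×539 - 45²))
= 60/√(72×131) = 60/√9432 ≈ 60/97.1185 ≈ 0.6178

r ≈ 0.6178


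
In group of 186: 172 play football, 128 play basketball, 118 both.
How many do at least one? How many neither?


|A∪B| = 172+128-118 = 182
Neither = 186-182 = 4

At least one: 182; Neither: 4


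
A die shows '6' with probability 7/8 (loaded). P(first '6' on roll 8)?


Geometric: P(X=8) = (1-p)^(k-1)×p = (1/8)^7×7/8 = 7/16777216

P(X=8) = 7/16777216 ≈ 0.00%


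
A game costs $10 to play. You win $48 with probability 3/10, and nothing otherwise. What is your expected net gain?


E[gain] = (48-10)×3/10 + (-10)×7/10
= 57/5 - 7 = 22/5

Expected net gain = $22/5 ≈ $4.40


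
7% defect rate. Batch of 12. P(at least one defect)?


P(all good) = (93/100)^12 = 418596297479370673535601/1000000000000000000000000
P(≥1 defect) = 581403702520629326464399/1000000000000000000000000

P = 581403702520629326464399/1000000000000000000000000 ≈ 58.14%


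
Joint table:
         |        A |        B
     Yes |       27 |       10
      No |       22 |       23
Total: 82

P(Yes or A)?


P(Yes∨A) = P(Yes) + P(A) - P(Yes∧A)
= (37 + 49 - 27)/82 = 59/82

P = 59/82 ≈ 71.95%


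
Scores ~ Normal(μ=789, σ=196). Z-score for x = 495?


z = (x - μ)/σ = (495 - 789)/196 = -1.5

z = -1.5
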